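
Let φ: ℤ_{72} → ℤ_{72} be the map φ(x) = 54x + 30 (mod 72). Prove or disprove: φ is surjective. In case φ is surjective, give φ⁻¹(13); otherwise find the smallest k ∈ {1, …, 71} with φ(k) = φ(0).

4

By definition, surjectivity means every element of the codomain has a preimage under φ.
Since gcd(54, 72) = 18, we have 54x ≡ 0 (mod 18) for all x, so φ(x) ≡ 12 (mod 18).
But 0 ≢ 12 (mod 18), so 0 ∈ ℤ_{72} has no preimage. So φ is not surjective.
Since φ is not surjective, we find the least positive k with φ(k) = φ(0): this means 54k ≡ 0 (mod 72), i.e. 72 ∣ 54k. Since gcd(54, 72) = 18, dividing through by 18 this holds exactly when 4 ∣ 3k, and as gcd(3, 4) = 1, exactly when 4 ∣ k.
The smallest positive such k is 4.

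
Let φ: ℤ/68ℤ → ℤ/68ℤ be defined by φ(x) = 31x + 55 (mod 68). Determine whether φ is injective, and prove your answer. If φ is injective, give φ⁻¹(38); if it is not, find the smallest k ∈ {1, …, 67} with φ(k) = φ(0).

17

Recall that injectivity means: for all u, v in the domain, φ(u) = φ(v) implies u = v.
Suppose φ(u) = φ(v) in ℤ/68ℤ. Then 31u + 55 ≡ 31v + 55 (mod 68), therefore 31(u − v) ≡ 0 (mod 68).
Since gcd(31, 68) = 1, 31 is invertible modulo 68, therefore u − v ≡ 0 (mod 68), i.e. u = v.
Therefore φ is injective.
We now compute 31⁻¹ mod 68 explicitly. Euclid's algorithm: 68 = 2·31 + 6, 31 = 5·6 + 1; back-substituting gives 1 = 11·31 − 5·68, so 31⁻¹ ≡ 11 (mod 68).
Since φ is injective, we find φ⁻¹(38): we need 31x ≡ 38 − 55 ≡ 51 (mod 68). Using 31⁻¹ = 11: x ≡ 11·51 = 561 = 8·68 + 17, so x = 17.
Check: φ(17) = 31·17 + 55 = 582 = 8·68 + 38 ≡ 38 (mod 68).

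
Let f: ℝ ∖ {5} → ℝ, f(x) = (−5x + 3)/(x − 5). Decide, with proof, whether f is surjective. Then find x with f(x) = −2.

-7/3

If f(x) = −5, cross-multiplying gives 1(−5x + 3) = −5(x − 5), which simplifies to 3 = 25 — false.  So −5 has no preimage and f is not surjective.
Solving f(x) = −2: cross-multiplying gives −5x + 3 = −2(x − 5), which rearranges to −3x = 7, so x = −7/3.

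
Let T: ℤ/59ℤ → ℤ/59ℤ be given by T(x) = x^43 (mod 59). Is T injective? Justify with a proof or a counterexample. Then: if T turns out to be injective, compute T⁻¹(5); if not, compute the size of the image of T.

Since 59 is prime, the nonzero elements of ℤ/59ℤ form a cyclic group of order 58.
As gcd(43, 58) = 1, raising to the 43rd power is a bijection on this group: if a^43 ≡ b^43 then (ab^{−1})^43 = 1, and the only element of order dividing gcd(43, 58) = 1 is 1, so a = b.
With T(0) = 0 this makes T injective on all of ℤ/59ℤ, hence bijective (finite equal-size domain and codomain). In particular T is injective.
Since T is injective, we find the preimage of 5. The inverse of x ↦ x^43 on (ℤ/59ℤ)^× is x ↦ x^27, because 43·27 = 1161 = 20·58 + 1 ≡ 1 (mod 58) and x^{58} = 1 for x ≠ 0 (Fermat). So T⁻¹(5) = 5^27 mod 59.
Repeated squaring mod 59: 5^1 ≡ 5, 5^2 ≡ 5² = 25, 5^4 ≡ 25² = 625 ≡ 35, 5^8 ≡ 35² = 1225 ≡ 45, 5^16 ≡ 45² = 2025 ≡ 19. Since 27 = 16 + 8 + 2 + 1, 5^27 ≡ 19·45·25·5: 19·45 = 855 ≡ 29, then 29·25 = 725 ≡ 17, then 17·5 = 85 ≡ 26. So 5^27 ≡ 26 (mod 59).
Hence T⁻¹(5) = 26.

26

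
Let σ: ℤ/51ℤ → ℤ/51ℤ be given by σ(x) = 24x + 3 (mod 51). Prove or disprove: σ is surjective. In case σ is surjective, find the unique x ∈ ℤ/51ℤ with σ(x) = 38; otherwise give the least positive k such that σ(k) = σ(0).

By definition, σ is surjective if every y in the codomain equals σ(x) for some x in the domain.
Since gcd(24, 51) = 3, we have 24x ≡ 0 (mod 3) for all x, so σ(x) ≡ 0 (mod 3).
But 1 ≢ 0 (mod 3), so 1 ∈ ℤ/51ℤ has no preimage. Therefore σ is not surjective.
Since σ is not surjective, we find the least positive k with σ(k) = σ(0): this means 24k ≡ 0 (mod 51), i.e. 51 ∣ 24k. Since gcd(24, 51) = 3, dividing through by 3 this holds exactly when 17 ∣ 8k, and as gcd(8, 17) = 1, exactly when 17 ∣ k.
The smallest positive such k is 17.

17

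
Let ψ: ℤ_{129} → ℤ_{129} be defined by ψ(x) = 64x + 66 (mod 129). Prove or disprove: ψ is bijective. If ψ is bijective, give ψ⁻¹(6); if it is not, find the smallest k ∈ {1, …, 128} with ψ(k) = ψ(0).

120

If ψ(s) = ψ(t), then 64s ≡ 64t (mod 129). Because gcd(64, 129) = 1, we may cancel 64 to get s ≡ t (mod 129).
We now compute 64⁻¹ mod 129 explicitly. Euclid's algorithm: 129 = 2·64 + 1; back-substituting gives 1 = 127·64 − 63·129, so 64⁻¹ ≡ 127 (mod 129).
For any y ∈ ℤ_{129}, x = 127(y − 66) mod 129 satisfies ψ(x) = 64·127(y − 66) + 66 ≡ y (since 64·127 ≡ 1 mod 129). So every y has a preimage.
So ψ is bijective.
Since ψ is bijective, we find ψ⁻¹(6): we need 64x ≡ 6 − 66 ≡ 69 (mod 129). Using 64⁻¹ = 127: x ≡ 127·69 = 8763 = 67·129 + 120, so x = 120.
Check: ψ(120) = 64·120 + 66 = 7746 = 60·129 + 6 ≡ 6 (mod 129).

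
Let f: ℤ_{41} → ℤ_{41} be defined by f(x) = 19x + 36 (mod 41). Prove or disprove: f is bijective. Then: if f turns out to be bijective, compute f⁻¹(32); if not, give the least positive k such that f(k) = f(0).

30

If f(u) = f(v), then 19u ≡ 19v (mod 41). Because gcd(19, 41) = 1, we may cancel 19 to get u ≡ v (mod 41).
We now compute 19⁻¹ mod 41 explicitly. Euclid's algorithm: 41 = 2·19 + 3, 19 = 6·3 + 1; back-substituting gives 1 = 13·19 − 6·41, so 19⁻¹ ≡ 13 (mod 41).
For any y ∈ ℤ_{41}, x = 13(y − 36) mod 41 satisfies f(x) = 19·13(y − 36) + 36 ≡ y (since 19·13 ≡ 1 mod 41). So every y has a preimage.
So f is bijective.
Since f is bijective, we compute f⁻¹(32): solve 19x + 36 ≡ 32 (mod 41), i.e. 19x ≡ 37 (mod 41).
Multiplying by 19⁻¹ = 13 gives x ≡ 13·37 = 481 = 11·41 + 30 ≡ 30 (mod 41).
Check: f(30) = 19·30 + 36 = 606 = 14·41 + 32 ≡ 32 (mod 41).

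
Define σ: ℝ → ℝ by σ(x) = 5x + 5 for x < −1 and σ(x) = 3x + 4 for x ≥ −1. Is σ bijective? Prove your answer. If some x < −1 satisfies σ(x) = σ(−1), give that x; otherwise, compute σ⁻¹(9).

5/3

Both pieces are strictly increasing (slopes 5 and 3), so each is injective on its own interval.
The left piece maps (−∞, −1) onto (−∞, 0); the right piece maps [−1, ∞) onto [1, ∞).
The images leave a gap (0 has no preimage), so σ is not surjective, hence not bijective.
Because the two images are disjoint, no x < −1 has σ(x) = σ(−1), so we compute σ⁻¹(9): 9 lies in [1, ∞), so solve 3x + 4 = 9: x = (9 − 4)/3 = 5/3.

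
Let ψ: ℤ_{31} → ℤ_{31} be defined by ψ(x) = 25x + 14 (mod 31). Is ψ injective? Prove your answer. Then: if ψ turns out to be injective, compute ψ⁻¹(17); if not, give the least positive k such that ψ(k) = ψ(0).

Recall that ψ is injective if ψ(a) = ψ(b) implies a = b.
Suppose ψ(a) = ψ(b) in ℤ_{31}. Then 25a + 14 ≡ 25b + 14 (mod 31), hence 25(a − b) ≡ 0 (mod 31).
Since gcd(25, 31) = 1, 25 is invertible modulo 31, so a − b ≡ 0 (mod 31), i.e. a = b.
Therefore ψ is injective.
We now compute 25⁻¹ mod 31 explicitly. Euclid's algorithm: 31 = 1·25 + 6, 25 = 4·6 + 1; back-substituting gives 1 = 5·25 − 4·31, so 25⁻¹ ≡ 5 (mod 31).
Since ψ is injective, we compute ψ⁻¹(17): solve 25x + 14 ≡ 17 (mod 31), i.e. 25x ≡ 3 (mod 31).
Multiplying by 25⁻¹ = 5 gives x ≡ 5·3 = 15 ≡ 15 (mod 31).
Check: ψ(15) = 25·15 + 14 = 389 = 12·31 + 17 ≡ 17 (mod 31).

15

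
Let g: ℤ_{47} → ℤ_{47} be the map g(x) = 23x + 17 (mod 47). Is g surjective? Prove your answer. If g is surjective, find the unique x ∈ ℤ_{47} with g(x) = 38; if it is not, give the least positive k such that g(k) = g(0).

Since gcd(23, 47) = 1, 23 is invertible modulo 47. Euclid's algorithm: 47 = 2·23 + 1; back-substituting gives 1 = 45·23 − 22·47, so 23⁻¹ ≡ 45 (mod 47).
For any y ∈ ℤ_{47}, x = 45(y − 17) mod 47 satisfies g(x) = 23·45(y − 17) + 17 ≡ y (since 23·45 ≡ 1 mod 47). So every y has a preimage.
Therefore g is surjective.
Since g is surjective, we find g⁻¹(38): we need 23x ≡ 38 − 17 ≡ 21 (mod 47). Using 23⁻¹ = 45: x ≡ 45·21 = 945 = 20·47 + 5, so x = 5.
Check: g(5) = 23·5 + 17 = 132 = 2·47 + 38 ≡ 38 (mod 47).

5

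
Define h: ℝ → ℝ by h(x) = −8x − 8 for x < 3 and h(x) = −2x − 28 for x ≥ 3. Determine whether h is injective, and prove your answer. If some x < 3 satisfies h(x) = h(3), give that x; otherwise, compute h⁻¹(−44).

8

Both pieces are strictly decreasing (slopes −8 and −2), so each is injective on its own interval.
The left piece maps (−∞, 3) onto (−32, ∞); the right piece maps [3, ∞) onto (−∞, −34].
These images are disjoint, so no value is attained by both pieces. Thus h is injective.
Because the two images are disjoint, no x < 3 has h(x) = h(3), so we compute h⁻¹(−44): −44 lies in (−∞, −34], so solve −2x − 28 = −44: x = (−44 + 28)/(−2) = 8.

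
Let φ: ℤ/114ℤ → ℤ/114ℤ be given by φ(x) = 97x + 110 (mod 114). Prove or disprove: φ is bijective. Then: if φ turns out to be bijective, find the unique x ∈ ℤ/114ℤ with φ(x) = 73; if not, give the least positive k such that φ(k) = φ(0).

Recall that φ is injective if φ(u) = φ(v) implies u = v.
If φ(u) = φ(v), then 97u ≡ 97v (mod 114). Because gcd(97, 114) = 1, we may cancel 97 to get u ≡ v (mod 114).
We now compute 97⁻¹ mod 114 explicitly. Euclid's algorithm: 114 = 1·97 + 17, 97 = 5·17 + 12, 17 = 1·12 + 5, 12 = 2·5 + 2, 5 = 2·2 + 1; back-substituting gives 1 = 67·97 − 57·114, so 97⁻¹ ≡ 67 (mod 114).
Then y ↦ 67(y − 110) is a two-sided inverse to φ, so every y ∈ ℤ/114ℤ has a preimage.
Thus φ is bijective.
Since φ is bijective, we find φ⁻¹(73): we need 97x ≡ 73 − 110 ≡ 77 (mod 114). Using 97⁻¹ = 67: x ≡ 67·77 = 5159 = 45·114 + 29, so x = 29.
Check: φ(29) = 97·29 + 110 = 2923 = 25·114 + 73 ≡ 73 (mod 114).

29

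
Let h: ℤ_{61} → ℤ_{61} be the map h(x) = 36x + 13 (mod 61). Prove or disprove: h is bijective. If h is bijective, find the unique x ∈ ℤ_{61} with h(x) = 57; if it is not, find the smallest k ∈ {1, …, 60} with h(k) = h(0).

8

Recall that h is injective when h(s) = h(t) forces s = t.
If h(s) = h(t), then 36s ≡ 36t (mod 61). Because gcd(36, 61) = 1, we may cancel 36 to get s ≡ t (mod 61).
We now compute 36⁻¹ mod 61 explicitly. Euclid's algorithm: 61 = 1·36 + 25, 36 = 1·25 + 11, 25 = 2·11 + 3, 11 = 3·3 + 2, 3 = 1·2 + 1; back-substituting gives 1 = 39·36 − 23·61, so 36⁻¹ ≡ 39 (mod 61).
Then y ↦ 39(y − 13) is a two-sided inverse to h, so every y ∈ ℤ_{61} has a preimage.
Hence h is bijective.
Since h is bijective, we find h⁻¹(57): we need 36x ≡ 57 − 13 ≡ 44 (mod 61). Using 36⁻¹ = 39: x ≡ 39·44 = 1716 = 28·61 + 8, so x = 8.
Check: h(8) = 36·8 + 13 = 301 = 4·61 + 57 ≡ 57 (mod 61).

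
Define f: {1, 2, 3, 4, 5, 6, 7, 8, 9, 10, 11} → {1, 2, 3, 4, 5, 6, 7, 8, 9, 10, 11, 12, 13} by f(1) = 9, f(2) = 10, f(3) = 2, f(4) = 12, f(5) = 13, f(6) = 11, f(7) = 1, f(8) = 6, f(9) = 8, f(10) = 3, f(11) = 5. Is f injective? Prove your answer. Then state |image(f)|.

The values f(1), …, f(11) are 9, 10, 2, 12, 13, 11, 1, 6, 8, 3, 5 — all distinct.
So f(a) = f(b) only when a = b, and f is injective.
The image of f is {1, 2, 3, 5, 6, 8, 9, 10, 11, 12, 13}, which has 11 elements.

11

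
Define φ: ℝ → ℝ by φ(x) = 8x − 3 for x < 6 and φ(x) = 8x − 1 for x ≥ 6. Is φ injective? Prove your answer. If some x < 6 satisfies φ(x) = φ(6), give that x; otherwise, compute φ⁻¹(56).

57/8

Both pieces are strictly increasing (slopes 8 and 8), so each is injective on its own interval.
The left piece maps (−∞, 6) onto (−∞, 45); the right piece maps [6, ∞) onto [47, ∞).
These images are disjoint, so no value is attained by both pieces. So φ is injective.
Because the two images are disjoint, no x < 6 has φ(x) = φ(6), so we compute φ⁻¹(56): 56 lies in [47, ∞), so solve 8x − 1 = 56: x = (56 + 1)/8 = 57/8.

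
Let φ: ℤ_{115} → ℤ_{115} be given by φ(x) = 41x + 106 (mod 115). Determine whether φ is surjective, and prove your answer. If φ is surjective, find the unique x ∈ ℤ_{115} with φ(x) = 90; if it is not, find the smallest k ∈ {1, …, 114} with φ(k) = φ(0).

Recall that surjectivity means every element of the codomain has a preimage under φ.
Since gcd(41, 115) = 1, 41 is invertible modulo 115. Euclid's algorithm: 115 = 2·41 + 33, 41 = 1·33 + 8, 33 = 4·8 + 1; back-substituting gives 1 = 101·41 − 36·115, so 41⁻¹ ≡ 101 (mod 115).
For any y ∈ ℤ_{115}, x = 101(y − 106) mod 115 satisfies φ(x) = 41·101(y − 106) + 106 ≡ y (since 41·101 ≡ 1 mod 115). So every y has a preimage.
Hence φ is surjective.
Since φ is surjective, we find φ⁻¹(90): we need 41x ≡ 90 − 106 ≡ 99 (mod 115). Using 41⁻¹ = 101: x ≡ 101·99 = 9999 = 86·115 + 109, so x = 109.
Check: φ(109) = 41·109 + 106 = 4575 = 39·115 + 90 ≡ 90 (mod 115).

109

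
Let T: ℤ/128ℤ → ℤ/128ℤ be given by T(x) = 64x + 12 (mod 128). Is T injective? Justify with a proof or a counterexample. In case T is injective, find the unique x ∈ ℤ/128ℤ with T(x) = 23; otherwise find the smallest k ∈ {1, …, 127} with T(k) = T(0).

By definition, T is injective if T(u) = T(v) implies u = v.
We have gcd(64, 128) = 64 > 1. Taking u = 0 and v = 2: T(0) = 12 and T(2) = 64·2 + 12 = 140 ≡ 12 (mod 128).
So T(0) = T(2) while 0 ≠ 2, therefore T is not injective.
Since T is not injective, we find the least positive k with T(k) = T(0): this means 64k ≡ 0 (mod 128), i.e. 128 ∣ 64k. Since gcd(64, 128) = 64, dividing through by 64 this holds exactly when 2 ∣ k.
The smallest positive such k is 2.

2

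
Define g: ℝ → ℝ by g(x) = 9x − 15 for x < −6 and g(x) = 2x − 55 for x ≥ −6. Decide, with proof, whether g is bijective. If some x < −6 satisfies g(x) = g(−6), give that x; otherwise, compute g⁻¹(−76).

-61/9

Both pieces are strictly increasing (slopes 9 and 2), so each is injective on its own interval.
The left piece maps (−∞, −6) onto (−∞, −69); the right piece maps [−6, ∞) onto [−67, ∞).
The images leave a gap (−69 has no preimage), so g is not surjective, hence not bijective.
Because the two images are disjoint, no x < −6 has g(x) = g(−6), so we compute g⁻¹(−76): −76 lies in (−∞, −69), so solve 9x − 15 = −76: x = (−76 + 15)/9 = −61/9.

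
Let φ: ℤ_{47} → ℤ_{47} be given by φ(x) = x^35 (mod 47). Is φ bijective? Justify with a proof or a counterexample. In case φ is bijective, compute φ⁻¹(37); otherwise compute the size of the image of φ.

Since 47 is prime, the nonzero elements of ℤ_{47} form a cyclic group of order 46.
As gcd(35, 46) = 1, raising to the 35th power is a bijection on this group: if x_1^35 ≡ x_2^35 then (x_1x_2^{−1})^35 = 1, and the only element of order dividing gcd(35, 46) = 1 is 1, so x_1 = x_2.
With φ(0) = 0 this makes φ injective on all of ℤ_{47}, hence bijective (finite equal-size domain and codomain). In particular φ is bijective.
Since φ is bijective, we find the preimage of 37. The inverse of x ↦ x^35 on (ℤ_{47})^× is x ↦ x^25, because 35·25 = 875 = 19·46 + 1 ≡ 1 (mod 46) and x^{46} = 1 for x ≠ 0 (Fermat). So φ⁻¹(37) = 37^25 mod 47.
Repeated squaring mod 47: 37^1 ≡ 37, 37^2 ≡ 37² = 1369 ≡ 6, 37^4 ≡ 6² = 36, 37^8 ≡ 36² = 1296 ≡ 27, 37^16 ≡ 27² = 729 ≡ 24. Since 25 = 16 + 8 + 1, 37^25 ≡ 24·27·37: 24·27 = 648 ≡ 37, then 37·37 = 1369 ≡ 6. So 37^25 ≡ 6 (mod 47).
Hence φ⁻¹(37) = 6.

6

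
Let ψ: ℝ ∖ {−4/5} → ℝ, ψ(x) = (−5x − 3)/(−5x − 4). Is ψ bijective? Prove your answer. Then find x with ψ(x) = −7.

-31/40

If ψ(x) = 1, cross-multiplying gives −5(−5x − 3) = −5(−5x − 4), which simplifies to 15 = 20 — false.  So 1 has no preimage and ψ is not surjective.
Hence ψ is not bijective.
Solving ψ(x) = −7: cross-multiplying gives −5x − 3 = −7(−5x − 4), which rearranges to −40x = 31, so x = −31/40.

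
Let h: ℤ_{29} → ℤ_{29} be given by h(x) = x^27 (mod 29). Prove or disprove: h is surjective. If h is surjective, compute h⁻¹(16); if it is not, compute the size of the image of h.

20

Since 29 is prime, the nonzero elements of ℤ_{29} form a cyclic group of order 28.
As gcd(27, 28) = 1, raising to the 27th power is a bijection on this group: if x_1^27 ≡ x_2^27 then (x_1x_2^{−1})^27 = 1, and the only element of order dividing gcd(27, 28) = 1 is 1, so x_1 = x_2.
With h(0) = 0 this makes h injective on all of ℤ_{29}, hence bijective (finite equal-size domain and codomain). In particular h is surjective.
Since h is surjective, we find the preimage of 16. The inverse of x ↦ x^27 on (ℤ_{29})^× is x ↦ x^27, because 27·27 = 729 = 26·28 + 1 ≡ 1 (mod 28) and x^{28} = 1 for x ≠ 0 (Fermat). So h⁻¹(16) = 16^27 mod 29.
Repeated squaring mod 29: 16^1 ≡ 16, 16^2 ≡ 16² = 256 ≡ 24, 16^4 ≡ 24² = 576 ≡ 25, 16^8 ≡ 25² = 625 ≡ 16, 16^16 ≡ 16² = 256 ≡ 24. Since 27 = 16 + 8 + 2 + 1, 16^27 ≡ 24·16·24·16: 24·16 = 384 ≡ 7, then 7·24 = 168 ≡ 23, then 23·16 = 368 ≡ 20. So 16^27 ≡ 20 (mod 29).
Hence h⁻¹(16) = 20.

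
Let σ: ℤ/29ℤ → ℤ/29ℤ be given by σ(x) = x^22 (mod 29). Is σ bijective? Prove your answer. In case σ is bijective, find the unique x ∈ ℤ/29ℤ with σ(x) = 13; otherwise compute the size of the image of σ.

σ(14): Repeated squaring mod 29: 14^1 ≡ 14, 14^2 ≡ 14² = 196 ≡ 22, 14^4 ≡ 22² = 484 ≡ 20, 14^8 ≡ 20² = 400 ≡ 23, 14^16 ≡ 23² = 529 ≡ 7. Since 22 = 16 + 4 + 2, 14^22 ≡ 7·20·22: 7·20 = 140 ≡ 24, then 24·22 = 528 ≡ 6. So 14^22 ≡ 6 (mod 29).
σ(15): Repeated squaring mod 29: 15^1 ≡ 15, 15^2 ≡ 15² = 225 ≡ 22, 15^4 ≡ 22² = 484 ≡ 20, 15^8 ≡ 20² = 400 ≡ 23, 15^16 ≡ 23² = 529 ≡ 7. Since 22 = 16 + 4 + 2, 15^22 ≡ 7·20·22: 7·20 = 140 ≡ 24, then 24·22 = 528 ≡ 6. So 15^22 ≡ 6 (mod 29).
So σ(14) = σ(15) = 6 while 14 ≠ 15, thus σ is not injective, hence not bijective.
Since σ is not bijective, we determine |image(σ)|. Computing x^22 mod 29 for each x (by repeated squaring, reducing mod 29 at every step), the values σ(0), σ(1), …, σ(28) are: 0, 1, 5, 22, 25, 24, 23, 7, 9, 20, 4, 13, 28, 16, 6, 6, 16, 28, 13, 4, 20, 9, 7, 23, 24, 25, 22, 5, 1.
The distinct values are {0, 1, 4, 5, 6, 7, 9, 13, 16, 20, 22, 23, 24, 25, 28}; there are 15 of them.

15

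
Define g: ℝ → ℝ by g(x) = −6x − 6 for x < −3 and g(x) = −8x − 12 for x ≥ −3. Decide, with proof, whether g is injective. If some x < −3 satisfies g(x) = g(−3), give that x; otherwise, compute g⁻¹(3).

Both pieces are strictly decreasing (slopes −6 and −8), so each is injective on its own interval.
The left piece maps (−∞, −3) onto (12, ∞); the right piece maps [−3, ∞) onto (−∞, 12].
These images are disjoint, so no value is attained by both pieces. Hence g is injective.
Because the two images are disjoint, no x < −3 has g(x) = g(−3), so we compute g⁻¹(3): 3 lies in (−∞, 12], so solve −8x − 12 = 3: x = (3 + 12)/(−8) = −15/8.

-15/8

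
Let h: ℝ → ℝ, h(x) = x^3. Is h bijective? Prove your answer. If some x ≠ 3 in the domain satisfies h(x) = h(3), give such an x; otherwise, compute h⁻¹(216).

On ℝ, x ↦ x^3 is strictly increasing (injective) and for any y ∈ ℝ the 3rd root y^{1/3} lies in ℝ (surjective). So h is bijective.
Since x ↦ x^3 is strictly increasing on ℝ, it is injective there, so no x ≠ 3 in the domain has h(x) = h(3). We therefore compute h⁻¹(216) = 216^{1/3} = 6 (indeed 6^3 = 216).

6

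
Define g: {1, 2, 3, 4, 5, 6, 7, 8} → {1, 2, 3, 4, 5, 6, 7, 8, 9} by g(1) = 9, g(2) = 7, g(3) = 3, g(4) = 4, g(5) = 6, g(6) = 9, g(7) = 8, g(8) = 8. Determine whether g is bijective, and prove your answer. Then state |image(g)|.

g(1) = 9 = g(6) with 1 ≠ 6, so g is not injective, hence not bijective.
The image of g is {3, 4, 6, 7, 8, 9}, which has 6 elements.

6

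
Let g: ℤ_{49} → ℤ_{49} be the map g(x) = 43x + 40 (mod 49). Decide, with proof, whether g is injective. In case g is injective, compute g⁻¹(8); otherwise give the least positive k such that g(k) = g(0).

Suppose g(s) = g(t) in ℤ_{49}. Then 43s + 40 ≡ 43t + 40 (mod 49), hence 43(s − t) ≡ 0 (mod 49).
Since gcd(43, 49) = 1, 43 is invertible modulo 49, hence s − t ≡ 0 (mod 49), i.e. s = t.
So g is injective.
We now compute 43⁻¹ mod 49 explicitly. Euclid's algorithm: 49 = 1·43 + 6, 43 = 7·6 + 1; back-substituting gives 1 = 8·43 − 7·49, so 43⁻¹ ≡ 8 (mod 49).
Since g is injective, we find g⁻¹(8): we need 43x ≡ 8 − 40 ≡ 17 (mod 49). Using 43⁻¹ = 8: x ≡ 8·17 = 136 = 2·49 + 38, so x = 38.
Check: g(38) = 43·38 + 40 = 1674 = 34·49 + 8 ≡ 8 (mod 49).

38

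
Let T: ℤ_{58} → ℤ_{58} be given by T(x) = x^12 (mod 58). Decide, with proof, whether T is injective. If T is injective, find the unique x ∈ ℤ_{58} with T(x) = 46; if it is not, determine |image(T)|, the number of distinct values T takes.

16

T(3): Repeated squaring mod 58: 3^1 ≡ 3, 3^2 ≡ 3² = 9, 3^4 ≡ 9² = 81 ≡ 23, 3^8 ≡ 23² = 529 ≡ 7. Since 12 = 8 + 4, 3^12 ≡ 7·23: 7·23 = 161 ≡ 45. So 3^12 ≡ 45 (mod 58).
T(7): Repeated squaring mod 58: 7^1 ≡ 7, 7^2 ≡ 7² = 49, 7^4 ≡ 49² = 2401 ≡ 23, 7^8 ≡ 23² = 529 ≡ 7. Since 12 = 8 + 4, 7^12 ≡ 7·23: 7·23 = 161 ≡ 45. So 7^12 ≡ 45 (mod 58).
So T(3) = T(7) = 45 while 3 ≠ 7, hence T is not injective.
Since T is not injective, we determine |image(T)|. Computing x^12 mod 58 for each x (by repeated squaring, reducing mod 58 at every step), the values T(0), T(1), …, T(57) are: 0, 1, 36, 45, 20, 7, 54, 45, 24, 53, 20, 23, 30, 23, 54, 25, 52, 1, 52, 49, 24, 53, 16, 25, 36, 49, 16, 7, 30, 29, 30, 7, 16, 49, 36, 25, 16, 53, 24, 49, 52, 1, 52, 25, 54, 23, 30, 23, 20, 53, 24, 45, 54, 7, 20, 45, 36, 1.
The distinct values are {0, 1, 7, 16, 20, 23, 24, 25, 29, 30, 36, 45, 49, 52, 53, 54}; there are 16 of them.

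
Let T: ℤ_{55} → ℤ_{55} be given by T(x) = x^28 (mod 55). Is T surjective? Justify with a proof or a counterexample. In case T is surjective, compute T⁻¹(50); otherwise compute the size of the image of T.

12

T(4): Repeated squaring mod 55: 4^1 ≡ 4, 4^2 ≡ 4² = 16, 4^4 ≡ 16² = 256 ≡ 36, 4^8 ≡ 36² = 1296 ≡ 31, 4^16 ≡ 31² = 961 ≡ 26. Since 28 = 16 + 8 + 4, 4^28 ≡ 26·31·36: 26·31 = 806 ≡ 36, then 36·36 = 1296 ≡ 31. So 4^28 ≡ 31 (mod 55).
T(7): Repeated squaring mod 55: 7^1 ≡ 7, 7^2 ≡ 7² = 49, 7^4 ≡ 49² = 2401 ≡ 36, 7^8 ≡ 36² = 1296 ≡ 31, 7^16 ≡ 31² = 961 ≡ 26. Since 28 = 16 + 8 + 4, 7^28 ≡ 26·31·36: 26·31 = 806 ≡ 36, then 36·36 = 1296 ≡ 31. So 7^28 ≡ 31 (mod 55).
So T(4) = T(7) = 31 while 4 ≠ 7, so T is not injective.
A non-injective map from the 55-element set ℤ_{55} to itself takes at most 54 distinct values, so it cannot be surjective. Thus T is not surjective.
Since T is not surjective, we determine |image(T)|. Computing x^28 mod 55 for each x (by repeated squaring, reducing mod 55 at every step), the values T(0), T(1), …, T(54) are: 0, 1, 36, 16, 31, 15, 26, 31, 16, 36, 45, 11, 1, 36, 16, 20, 26, 26, 31, 16, 25, 1, 11, 1, 36, 5, 31, 26, 26, 31, 5, 36, 1, 11, 1, 25, 16, 31, 26, 26, 20, 16, 36, 1, 11, 45, 36, 16, 31, 26, 15, 31, 16, 36, 1.
The distinct values are {0, 1, 5, 11, 15, 16, 20, 25, 26, 31, 36, 45}; there are 12 of them.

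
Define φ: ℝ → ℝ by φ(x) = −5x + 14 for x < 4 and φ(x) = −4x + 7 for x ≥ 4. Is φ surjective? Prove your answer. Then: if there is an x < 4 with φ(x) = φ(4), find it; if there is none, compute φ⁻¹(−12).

19/4

Both pieces are strictly decreasing (slopes −5 and −4), so each is injective on its own interval.
The left piece maps (−∞, 4) onto (−6, ∞); the right piece maps [4, ∞) onto (−∞, −9].
The union (−6, ∞) ∪ (−∞, −9] omits the interval between −6 and −9; in particular −6 has no preimage. So φ is not surjective.
Because the two images are disjoint, no x < 4 has φ(x) = φ(4), so we compute φ⁻¹(−12): −12 lies in (−∞, −9], so solve −4x + 7 = −12: x = (−12 − 7)/(−4) = 19/4.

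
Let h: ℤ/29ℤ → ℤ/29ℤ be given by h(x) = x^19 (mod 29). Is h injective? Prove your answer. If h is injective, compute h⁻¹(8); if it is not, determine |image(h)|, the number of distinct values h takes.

19

Since 29 is prime, the nonzero elements of ℤ/29ℤ form a cyclic group of order 28.
As gcd(19, 28) = 1, raising to the 19th power is a bijection on this group: if x_1^19 ≡ x_2^19 then (x_1x_2^{−1})^19 = 1, and the only element of order dividing gcd(19, 28) = 1 is 1, so x_1 = x_2.
With h(0) = 0 this makes h injective on all of ℤ/29ℤ, hence bijective (finite equal-size domain and codomain). In particular h is injective.
Since h is injective, we find the preimage of 8. The inverse of x ↦ x^19 on (ℤ/29ℤ)^× is x ↦ x^3, because 19·3 = 57 = 2·28 + 1 ≡ 1 (mod 28) and x^{28} = 1 for x ≠ 0 (Fermat). So h⁻¹(8) = 8^3 mod 29.
Repeated squaring mod 29: 8^1 ≡ 8, 8^2 ≡ 8² = 64 ≡ 6. Since 3 = 2 + 1, 8^3 ≡ 6·8: 6·8 = 48 ≡ 19. So 8^3 ≡ 19 (mod 29).
Hence h⁻¹(8) = 19.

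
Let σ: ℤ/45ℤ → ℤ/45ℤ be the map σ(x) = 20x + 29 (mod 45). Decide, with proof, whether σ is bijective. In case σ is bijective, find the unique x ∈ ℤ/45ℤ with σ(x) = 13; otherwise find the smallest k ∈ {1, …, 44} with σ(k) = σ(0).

9

We have gcd(20, 45) = 5 > 1. Taking x_1 = 0 and x_2 = 9: σ(0) = 29 and σ(9) = 20·9 + 29 = 209 ≡ 29 (mod 45).
So σ(0) = σ(9) while 0 ≠ 9, therefore σ is not injective, hence not bijective.
Since σ is not bijective, we find the least positive k with σ(k) = σ(0): this means 20k ≡ 0 (mod 45), i.e. 45 ∣ 20k. Since gcd(20, 45) = 5, dividing through by 5 this holds exactly when 9 ∣ 4k, and as gcd(4, 9) = 1, exactly when 9 ∣ k.
The smallest positive such k is 9.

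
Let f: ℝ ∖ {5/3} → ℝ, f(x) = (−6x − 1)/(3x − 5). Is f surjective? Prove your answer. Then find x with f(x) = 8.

13/10

If f(x) = −2, cross-multiplying gives 3(−6x − 1) = −6(3x − 5), which simplifies to −3 = 30 — false.  So −2 has no preimage and f is not surjective.
Solving f(x) = 8: cross-multiplying gives −6x − 1 = 8(3x − 5), which rearranges to −30x = −39, so x = 13/10.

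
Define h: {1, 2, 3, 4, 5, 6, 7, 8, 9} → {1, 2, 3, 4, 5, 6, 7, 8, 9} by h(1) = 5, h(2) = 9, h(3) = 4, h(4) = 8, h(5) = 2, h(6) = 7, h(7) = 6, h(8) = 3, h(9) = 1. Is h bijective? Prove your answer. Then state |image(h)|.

The values 5, 9, 4, 8, 2, 7, 6, 3, 1 are a permutation of {1, 2, 3, 4, 5, 6, 7, 8, 9}: each element appears exactly once.
So h is injective and surjective, hence bijective.
The image of h is {1, 2, 3, 4, 5, 6, 7, 8, 9}, which has 9 elements.

9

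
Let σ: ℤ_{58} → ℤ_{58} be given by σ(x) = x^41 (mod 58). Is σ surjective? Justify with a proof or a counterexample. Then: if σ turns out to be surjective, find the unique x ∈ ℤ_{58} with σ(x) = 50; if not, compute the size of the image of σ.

Computing x^41 mod 58 for each x (by repeated squaring, reducing mod 58 at every step), the values σ(0), σ(1), …, σ(57) are: 0, 1, 14, 19, 22, 35, 34, 25, 18, 13, 26, 21, 12, 9, 2, 27, 20, 17, 8, 3, 16, 11, 4, 53, 52, 7, 10, 15, 28, 29, 30, 43, 48, 51, 6, 5, 54, 47, 42, 55, 50, 41, 38, 31, 56, 49, 46, 37, 32, 45, 40, 33, 24, 23, 36, 39, 44, 57.
Every element of ℤ_{58} appears exactly once in this list, so σ is a bijection, and in particular surjective.
Since σ is surjective, we read off the preimage of 50 from the same table: σ(40) = 50, so σ⁻¹(50) = 40.

40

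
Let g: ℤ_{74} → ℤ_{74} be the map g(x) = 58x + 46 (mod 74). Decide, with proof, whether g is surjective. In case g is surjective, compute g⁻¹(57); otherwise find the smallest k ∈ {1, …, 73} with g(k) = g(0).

37

Since gcd(58, 74) = 2, we have 58x ≡ 0 (mod 2) for all x, so g(x) ≡ 0 (mod 2).
But 1 ≢ 0 (mod 2), so 1 ∈ ℤ_{74} has no preimage. Hence g is not surjective.
Since g is not surjective, we find the least positive k with g(k) = g(0): this means 58k ≡ 0 (mod 74), i.e. 74 ∣ 58k. Since gcd(58, 74) = 2, dividing through by 2 this holds exactly when 37 ∣ 29k, and as gcd(29, 37) = 1, exactly when 37 ∣ k.
The smallest positive such k is 37.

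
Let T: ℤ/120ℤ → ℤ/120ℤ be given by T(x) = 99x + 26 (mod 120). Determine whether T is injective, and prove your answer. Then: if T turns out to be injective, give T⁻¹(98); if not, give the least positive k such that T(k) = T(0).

40

By definition, injectivity means: for all x_1, x_2 in the domain, T(x_1) = T(x_2) implies x_1 = x_2.
We have gcd(99, 120) = 3 > 1. Taking x_1 = 0 and x_2 = 40: T(0) = 26 and T(40) = 99·40 + 26 = 3986 ≡ 26 (mod 120).
So T(0) = T(40) while 0 ≠ 40, hence T is not injective.
Since T is not injective, we find the least positive k with T(k) = T(0): this means 99k ≡ 0 (mod 120), i.e. 120 ∣ 99k. Since gcd(99, 120) = 3, dividing through by 3 this holds exactly when 40 ∣ 33k, and as gcd(33, 40) = 1, exactly when 40 ∣ k.
The smallest positive such k is 40.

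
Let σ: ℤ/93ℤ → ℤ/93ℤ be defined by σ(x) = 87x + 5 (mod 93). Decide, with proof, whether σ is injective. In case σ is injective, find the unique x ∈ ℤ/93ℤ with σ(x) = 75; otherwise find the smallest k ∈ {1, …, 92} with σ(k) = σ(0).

We have gcd(87, 93) = 3 > 1. Taking x_1 = 0 and x_2 = 31: σ(0) = 5 and σ(31) = 87·31 + 5 = 2702 ≡ 5 (mod 93).
So σ(0) = σ(31) while 0 ≠ 31, so σ is not injective.
Since σ is not injective, we find the least positive k with σ(k) = σ(0): this means 87k ≡ 0 (mod 93), i.e. 93 ∣ 87k. Since gcd(87, 93) = 3, dividing through by 3 this holds exactly when 31 ∣ 29k, and as gcd(29, 31) = 1, exactly when 31 ∣ k.
The smallest positive such k is 31.

31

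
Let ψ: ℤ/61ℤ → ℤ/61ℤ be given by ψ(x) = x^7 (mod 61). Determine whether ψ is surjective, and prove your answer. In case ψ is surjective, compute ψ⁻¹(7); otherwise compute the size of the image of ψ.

Since 61 is prime, the nonzero elements of ℤ/61ℤ form a cyclic group of order 60.
As gcd(7, 60) = 1, raising to the 7th power is a bijection on this group: if u^7 ≡ v^7 then (uv^{−1})^7 = 1, and the only element of order dividing gcd(7, 60) = 1 is 1, so u = v.
With ψ(0) = 0 this makes ψ injective on all of ℤ/61ℤ, hence bijective (finite equal-size domain and codomain). In particular ψ is surjective.
Since ψ is surjective, we find the preimage of 7. The inverse of x ↦ x^7 on (ℤ/61ℤ)^× is x ↦ x^43, because 7·43 = 301 = 5·60 + 1 ≡ 1 (mod 60) and x^{60} = 1 for x ≠ 0 (Fermat). So ψ⁻¹(7) = 7^43 mod 61.
Repeated squaring mod 61: 7^1 ≡ 7, 7^2 ≡ 7² = 49, 7^4 ≡ 49² = 2401 ≡ 22, 7^8 ≡ 22² = 484 ≡ 57, 7^16 ≡ 57² = 3249 ≡ 16, 7^32 ≡ 16² = 256 ≡ 12. Since 43 = 32 + 8 + 2 + 1, 7^43 ≡ 12·57·49·7: 12·57 = 684 ≡ 13, then 13·49 = 637 ≡ 27, then 27·7 = 189 ≡ 6. So 7^43 ≡ 6 (mod 61).
Hence ψ⁻¹(7) = 6.

6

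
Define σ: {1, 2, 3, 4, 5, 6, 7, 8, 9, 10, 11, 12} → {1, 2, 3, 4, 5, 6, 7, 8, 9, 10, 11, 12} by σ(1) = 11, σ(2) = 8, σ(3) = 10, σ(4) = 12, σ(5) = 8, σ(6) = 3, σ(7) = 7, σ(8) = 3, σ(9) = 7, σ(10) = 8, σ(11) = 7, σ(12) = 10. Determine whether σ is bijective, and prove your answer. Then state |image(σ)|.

6

σ(2) = 8 = σ(5) with 2 ≠ 5, so σ is not injective, hence not bijective.
The image of σ is {3, 7, 8, 10, 11, 12}, which has 6 elements.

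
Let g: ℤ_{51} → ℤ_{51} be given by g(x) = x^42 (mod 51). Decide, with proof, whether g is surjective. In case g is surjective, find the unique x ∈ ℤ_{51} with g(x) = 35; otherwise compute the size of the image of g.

g(7): Repeated squaring mod 51: 7^1 ≡ 7, 7^2 ≡ 7² = 49, 7^4 ≡ 49² = 2401 ≡ 4, 7^8 ≡ 4² = 16, 7^16 ≡ 16² = 256 ≡ 1, 7^32 ≡ 1² = 1. Since 42 = 32 + 8 + 2, 7^42 ≡ 1·16·49: 1·16 = 16, then 16·49 = 784 ≡ 19. So 7^42 ≡ 19 (mod 51).
g(10): Repeated squaring mod 51: 10^1 ≡ 10, 10^2 ≡ 10² = 100 ≡ 49, 10^4 ≡ 49² = 2401 ≡ 4, 10^8 ≡ 4² = 16, 10^16 ≡ 16² = 256 ≡ 1, 10^32 ≡ 1² = 1. Since 42 = 32 + 8 + 2, 10^42 ≡ 1·16·49: 1·16 = 16, then 16·49 = 784 ≡ 19. So 10^42 ≡ 19 (mod 51).
So g(7) = g(10) = 19 while 7 ≠ 10, therefore g is not injective.
A non-injective map from the 51-element set ℤ_{51} to itself takes at most 50 distinct values, so it cannot be surjective. So g is not surjective.
Since g is not surjective, we determine |image(g)|. Computing x^42 mod 51 for each x (by repeated squaring, reducing mod 51 at every step), the values g(0), g(1), …, g(50) are: 0, 1, 4, 42, 16, 43, 15, 19, 13, 30, 19, 49, 9, 16, 25, 21, 1, 34, 18, 4, 25, 33, 43, 49, 36, 13, 13, 36, 49, 43, 33, 25, 4, 18, 34, 1, 21, 25, 16, 9, 49, 19, 30, 13, 19, 15, 43, 16, 42, 4, 1.
The distinct values are {0, 1, 4, 9, 13, 15, 16, 18, 19, 21, 25, 30, 33, 34, 36, 42, 43, 49}; there are 18 of them.

18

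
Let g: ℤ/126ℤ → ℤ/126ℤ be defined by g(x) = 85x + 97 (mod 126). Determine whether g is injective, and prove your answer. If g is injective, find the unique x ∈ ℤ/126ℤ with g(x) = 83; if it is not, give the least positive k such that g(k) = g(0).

If g(u) = g(v), then 85u ≡ 85v (mod 126). Because gcd(85, 126) = 1, we may cancel 85 to get u ≡ v (mod 126).
Thus g is injective.
We now compute 85⁻¹ mod 126 explicitly. Euclid's algorithm: 126 = 1·85 + 41, 85 = 2·41 + 3, 41 = 13·3 + 2, 3 = 1·2 + 1; back-substituting gives 1 = 43·85 − 29·126, so 85⁻¹ ≡ 43 (mod 126).
Since g is injective, we compute g⁻¹(83): solve 85x + 97 ≡ 83 (mod 126), i.e. 85x ≡ 112 (mod 126).
Multiplying by 85⁻¹ = 43 gives x ≡ 43·112 = 4816 = 38·126 + 28 ≡ 28 (mod 126).
Check: g(28) = 85·28 + 97 = 2477 = 19·126 + 83 ≡ 83 (mod 126).

28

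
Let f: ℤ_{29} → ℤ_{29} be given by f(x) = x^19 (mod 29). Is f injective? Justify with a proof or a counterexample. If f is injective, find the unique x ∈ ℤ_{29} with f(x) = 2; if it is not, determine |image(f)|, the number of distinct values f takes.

8

Since 29 is prime, the nonzero elements of ℤ_{29} form a cyclic group of order 28.
As gcd(19, 28) = 1, raising to the 19th power is a bijection on this group: if s^19 ≡ t^19 then (st^{−1})^19 = 1, and the only element of order dividing gcd(19, 28) = 1 is 1, so s = t.
With f(0) = 0 this makes f injective on all of ℤ_{29}, hence bijective (finite equal-size domain and codomain). In particular f is injective.
Since f is injective, we find the preimage of 2. The inverse of x ↦ x^19 on (ℤ_{29})^× is x ↦ x^3, because 19·3 = 57 = 2·28 + 1 ≡ 1 (mod 28) and x^{28} = 1 for x ≠ 0 (Fermat). So f⁻¹(2) = 2^3 mod 29.
Repeated squaring mod 29: 2^1 ≡ 2, 2^2 ≡ 2² = 4. Since 3 = 2 + 1, 2^3 ≡ 4·2: 4·2 = 8. So 2^3 ≡ 8 (mod 29).
Hence f⁻¹(2) = 8.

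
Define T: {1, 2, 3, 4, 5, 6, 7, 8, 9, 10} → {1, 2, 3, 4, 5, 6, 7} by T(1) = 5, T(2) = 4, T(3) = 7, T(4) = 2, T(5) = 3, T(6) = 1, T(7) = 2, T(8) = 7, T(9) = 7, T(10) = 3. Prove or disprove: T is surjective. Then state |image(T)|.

6

No element maps to 6, so T is not surjective.
The image of T is {1, 2, 3, 4, 5, 7}, which has 6 elements.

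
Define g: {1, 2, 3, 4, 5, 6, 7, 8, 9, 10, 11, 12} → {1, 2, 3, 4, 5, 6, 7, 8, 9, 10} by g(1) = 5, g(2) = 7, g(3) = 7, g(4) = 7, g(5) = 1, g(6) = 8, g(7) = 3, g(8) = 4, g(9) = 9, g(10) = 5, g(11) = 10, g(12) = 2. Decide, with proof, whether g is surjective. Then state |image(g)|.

9

No element maps to 6, so g is not surjective.
The image of g is {1, 2, 3, 4, 5, 7, 8, 9, 10}, which has 9 elements.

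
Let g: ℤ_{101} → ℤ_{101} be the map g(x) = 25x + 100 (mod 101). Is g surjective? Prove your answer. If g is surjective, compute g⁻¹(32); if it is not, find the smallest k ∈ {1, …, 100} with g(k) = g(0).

Since gcd(25, 101) = 1, 25 is invertible modulo 101. Euclid's algorithm: 101 = 4·25 + 1; back-substituting gives 1 = 97·25 − 24·101, so 25⁻¹ ≡ 97 (mod 101).
Then y ↦ 97(y − 100) is a two-sided inverse to g, so every y ∈ ℤ_{101} has a preimage.
Thus g is surjective.
Since g is surjective, we find g⁻¹(32): we need 25x ≡ 32 − 100 ≡ 33 (mod 101). Using 25⁻¹ = 97: x ≡ 97·33 = 3201 = 31·101 + 70, so x = 70.
Check: g(70) = 25·70 + 100 = 1850 = 18·101 + 32 ≡ 32 (mod 101).

70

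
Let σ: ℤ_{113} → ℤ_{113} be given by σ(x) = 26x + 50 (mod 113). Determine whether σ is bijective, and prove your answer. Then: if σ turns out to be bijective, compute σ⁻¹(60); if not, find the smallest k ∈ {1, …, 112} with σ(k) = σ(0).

Recall: σ is injective if σ(u) = σ(v) implies u = v.
If σ(u) = σ(v), then 26u ≡ 26v (mod 113). Because gcd(26, 113) = 1, we may cancel 26 to get u ≡ v (mod 113).
We now compute 26⁻¹ mod 113 explicitly. Euclid's algorithm: 113 = 4·26 + 9, 26 = 2·9 + 8, 9 = 1·8 + 1; back-substituting gives 1 = 100·26 − 23·113, so 26⁻¹ ≡ 100 (mod 113).
Then y ↦ 100(y − 50) is a two-sided inverse to σ, so every y ∈ ℤ_{113} has a preimage.
Thus σ is bijective.
Since σ is bijective, we find σ⁻¹(60): we need 26x ≡ 60 − 50 ≡ 10 (mod 113). Using 26⁻¹ = 100: x ≡ 100·10 = 1000 = 8·113 + 96, so x = 96.
Check: σ(96) = 26·96 + 50 = 2546 = 22·113 + 60 ≡ 60 (mod 113).

96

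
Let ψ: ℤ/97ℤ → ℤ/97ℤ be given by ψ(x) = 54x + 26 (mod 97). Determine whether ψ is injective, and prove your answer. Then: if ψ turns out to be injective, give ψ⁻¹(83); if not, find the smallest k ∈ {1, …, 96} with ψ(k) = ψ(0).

28

If ψ(x_1) = ψ(x_2), then 54x_1 ≡ 54x_2 (mod 97). Because gcd(54, 97) = 1, we may cancel 54 to get x_1 ≡ x_2 (mod 97).
Thus ψ is injective.
We now compute 54⁻¹ mod 97 explicitly. Euclid's algorithm: 97 = 1·54 + 43, 54 = 1·43 + 11, 43 = 3·11 + 10, 11 = 1·10 + 1; back-substituting gives 1 = 9·54 − 5·97, so 54⁻¹ ≡ 9 (mod 97).
Since ψ is injective, we compute ψ⁻¹(83): solve 54x + 26 ≡ 83 (mod 97), i.e. 54x ≡ 57 (mod 97).
Multiplying by 54⁻¹ = 9 gives x ≡ 9·57 = 513 = 5·97 + 28 ≡ 28 (mod 97).
Check: ψ(28) = 54·28 + 26 = 1538 = 15·97 + 83 ≡ 83 (mod 97).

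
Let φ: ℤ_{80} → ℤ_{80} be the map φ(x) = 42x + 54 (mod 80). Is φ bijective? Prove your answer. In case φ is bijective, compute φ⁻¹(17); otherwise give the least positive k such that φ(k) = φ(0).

40

We have gcd(42, 80) = 2 > 1. Taking x_1 = 0 and x_2 = 40: φ(0) = 54 and φ(40) = 42·40 + 54 = 1734 ≡ 54 (mod 80).
So φ(0) = φ(40) while 0 ≠ 40, thus φ is not injective, hence not bijective.
Since φ is not bijective, we find the least positive k with φ(k) = φ(0): this means 42k ≡ 0 (mod 80), i.e. 80 ∣ 42k. Since gcd(42, 80) = 2, dividing through by 2 this holds exactly when 40 ∣ 21k, and as gcd(21, 40) = 1, exactly when 40 ∣ k.
The smallest positive such k is 40.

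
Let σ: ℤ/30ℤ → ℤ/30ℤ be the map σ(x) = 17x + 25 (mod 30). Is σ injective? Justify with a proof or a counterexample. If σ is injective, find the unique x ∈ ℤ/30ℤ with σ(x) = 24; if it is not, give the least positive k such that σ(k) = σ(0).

If σ(u) = σ(v), then 17u ≡ 17v (mod 30). Because gcd(17, 30) = 1, we may cancel 17 to get u ≡ v (mod 30).
Therefore σ is injective.
We now compute 17⁻¹ mod 30 explicitly. Euclid's algorithm: 30 = 1·17 + 13, 17 = 1·13 + 4, 13 = 3·4 + 1; back-substituting gives 1 = 23·17 − 13·30, so 17⁻¹ ≡ 23 (mod 30).
Since σ is injective, we find σ⁻¹(24): we need 17x ≡ 24 − 25 ≡ 29 (mod 30). Using 17⁻¹ = 23: x ≡ 23·29 = 667 = 22·30 + 7, so x = 7.
Check: σ(7) = 17·7 + 25 = 144 = 4·30 + 24 ≡ 24 (mod 30).

7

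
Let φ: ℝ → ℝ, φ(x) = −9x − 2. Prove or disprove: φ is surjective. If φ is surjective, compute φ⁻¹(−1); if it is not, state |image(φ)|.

-1/9

For any y ∈ ℝ, x = (y + 2)/(−9) satisfies φ(x) = y.
Hence φ is surjective.
Since φ is surjective, we compute φ⁻¹(−1) = (−1 + 2)/(−9) = −1/9.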